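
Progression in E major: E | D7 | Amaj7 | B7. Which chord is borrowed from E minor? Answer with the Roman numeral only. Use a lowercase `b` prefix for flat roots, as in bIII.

bVII7

The diatonic triads in E major are E, F#m, G#m, A, B, C#m, D#dim. E, Amaj7 and B7 are all diatonic. D7 (D–F#–A–C) is not: scale degree 7 in E major carries D#dim (vii°). In E minor the chord on that degree is D7, so here it functions as bVII7, borrowed from the parallel minor.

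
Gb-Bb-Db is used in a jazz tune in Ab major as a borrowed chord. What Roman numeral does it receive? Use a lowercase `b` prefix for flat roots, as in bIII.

bVII

The root Gb is the lowered 7th scale degree — diatonically Ab major has G there. The diatonic chord on degree 7 would be Gdim (vii°), but Gb–Bb–Db is the major chord from Ab minor. As a borrowed chord it is labeled bVII.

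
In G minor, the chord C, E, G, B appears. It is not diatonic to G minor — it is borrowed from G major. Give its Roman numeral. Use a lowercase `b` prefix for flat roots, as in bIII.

The root C is the diatonic 4th degree of G minor; the borrowing shows in the chord quality. The diatonic chord on degree 4 would be Cm (iv), but C–E–G–B is the major-seventh chord from G major. As a borrowed chord it is labeled IVmaj7.

IVmaj7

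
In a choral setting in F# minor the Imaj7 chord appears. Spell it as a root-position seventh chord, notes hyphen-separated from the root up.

F#-A#-C#-E#

Imaj7 is built on scale degree 1, which is F# in both F# minor and its parallel. Stacking thirds in F# major on F# gives F#–A#–C#–E#.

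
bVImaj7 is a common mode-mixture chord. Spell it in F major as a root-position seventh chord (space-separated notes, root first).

bVImaj7 is built on the lowered scale degree 6. In F major degree 6 is D; lowered it becomes Db. In F minor the chord on Db is Db–F–Ab–C.

Db F Ab C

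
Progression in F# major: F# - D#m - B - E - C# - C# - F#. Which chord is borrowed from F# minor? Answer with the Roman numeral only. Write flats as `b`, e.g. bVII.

F# major has the diatonic set F#, G#m, A#m, B, C#, D#m, E#dim. Of the given chords, F#, D#m, B and C# are diatonic. But E (E–G#–B) is foreign: the diatonic vii° on degree 7 is E#dim, whereas E comes from F# minor. It is labeled bVII.

bVII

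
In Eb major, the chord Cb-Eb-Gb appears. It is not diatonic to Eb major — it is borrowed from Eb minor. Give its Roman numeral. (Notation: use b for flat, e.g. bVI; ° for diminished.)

bVI

The root Cb is the lowered 6th scale degree — diatonically Eb major has C there. The diatonic chord on degree 6 would be Cm (vi), but Cb–Eb–Gb is the major chord from Eb minor. As a borrowed chord it is labeled bVI.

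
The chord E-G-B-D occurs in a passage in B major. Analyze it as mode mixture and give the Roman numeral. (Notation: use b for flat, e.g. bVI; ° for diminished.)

E is scale degree 4 in B major. The diatonic chord on degree 4 would be E (IV), but E–G–B–D is the minor-seventh chord from B minor. As a borrowed chord it is labeled iv7.

iv7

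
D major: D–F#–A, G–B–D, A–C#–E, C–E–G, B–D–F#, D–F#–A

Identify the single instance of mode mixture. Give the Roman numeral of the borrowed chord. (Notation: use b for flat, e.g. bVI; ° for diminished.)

bVII

The diatonic triads in D major are D, Em, F#m, G, A, Bm, C#dim. D–F#–A = D, G–B–D = G, A–C#–E = A and B–D–F# = Bm all belong to that set. But C–E–G is foreign: the diatonic vii° on degree 7 is C#dim, whereas C comes from D minor. It is labeled bVII.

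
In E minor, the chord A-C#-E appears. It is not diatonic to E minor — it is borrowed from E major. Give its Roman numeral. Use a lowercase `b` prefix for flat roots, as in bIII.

A is scale degree 4 in E minor. The diatonic chord on degree 4 would be Am (iv), but A–C#–E is the major chord from E major. As a borrowed chord it is labeled IV.

IV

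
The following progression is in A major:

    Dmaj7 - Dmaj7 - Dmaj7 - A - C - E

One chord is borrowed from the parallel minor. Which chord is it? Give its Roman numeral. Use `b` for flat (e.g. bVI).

The diatonic triads in A major are A, Bm, C#m, D, E, F#m, G#dim. Of the given chords, Dmaj7, A and E are diatonic. But C (C–E–G) is foreign: the diatonic iii on degree 3 is C#m, whereas C comes from A minor. It is labeled bIII.

bIII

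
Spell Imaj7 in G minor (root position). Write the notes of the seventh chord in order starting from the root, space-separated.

G B D F#

Imaj7 is built on scale degree 1, which is G in both G minor and its parallel. Building the major-seventh chord from the parallel major on G: G–B–D–F#.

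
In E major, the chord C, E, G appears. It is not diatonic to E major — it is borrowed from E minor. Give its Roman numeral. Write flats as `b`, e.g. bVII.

bVI

The root C is the lowered 6th scale degree — diatonically E major has C# there. C–E–G is a major chord — the form found in E minor, not the diatonic vi (C#m). Borrowed into E major it is written bVI.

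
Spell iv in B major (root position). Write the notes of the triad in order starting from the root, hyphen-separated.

iv is built on scale degree 4, which is E in both B major and its parallel. Building the minor chord from the parallel minor on E: E–G–B.

E-G-B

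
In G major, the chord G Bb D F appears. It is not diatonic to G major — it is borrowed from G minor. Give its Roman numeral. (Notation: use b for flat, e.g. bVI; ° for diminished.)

The root G is the diatonic 1st degree of G major; the borrowing shows in the chord quality. Diatonically G major has G (I) on that degree; G–Bb–D–F is instead the minor-seventh chord native to G minor, so it takes the label i7.

i7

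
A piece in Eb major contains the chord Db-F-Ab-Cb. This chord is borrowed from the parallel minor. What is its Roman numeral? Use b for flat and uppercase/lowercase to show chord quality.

In Eb major scale degree 7 is D; Db is its lowered form, from Eb minor. Diatonically Eb major has Ddim (vii°) on that degree; Db–F–Ab–Cb is instead the dominant-seventh chord native to Eb minor, so it takes the label bVII7.

bVII7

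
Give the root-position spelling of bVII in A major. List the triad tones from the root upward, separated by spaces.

G B D

The root of bVII is the lowered 7th degree: G# becomes G. In A minor the chord on G is G–B–D.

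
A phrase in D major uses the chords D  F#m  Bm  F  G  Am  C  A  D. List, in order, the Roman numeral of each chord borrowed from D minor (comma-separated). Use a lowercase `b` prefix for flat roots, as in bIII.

bIII, v, bVII

In D major the diatonic chords are D, Em, F#m, G, A, Bm, C#dim. D, F#m, Bm, G and A are all diatonic. F (F–A–C) doesn't fit — on degree 3 D major would have F#m (iii). F is the degree-3 chord of D minor, so it is the borrowed bIII. Am (A–C–E) is not: scale degree 5 in D major carries A (V). In D minor the chord on that degree is Am, so here it functions as v, borrowed from the parallel minor. C (C–E–G) is not: scale degree 7 in D major carries C#dim (vii°). In D minor the chord on that degree is C, so here it functions as bVII, borrowed from the parallel minor.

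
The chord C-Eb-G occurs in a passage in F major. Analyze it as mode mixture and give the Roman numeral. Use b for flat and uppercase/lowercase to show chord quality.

v

The root C is the diatonic 5th degree of F major; the borrowing shows in the chord quality. Diatonically F major has C (V) on that degree; C–Eb–G is instead the minor chord native to F minor, so it takes the label v.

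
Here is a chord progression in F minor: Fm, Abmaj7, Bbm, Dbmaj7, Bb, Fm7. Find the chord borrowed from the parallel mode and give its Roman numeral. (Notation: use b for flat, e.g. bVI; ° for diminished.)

F minor has the diatonic set Fm, Gdim, Ab, Bbm, C, Db, Eb (with V from harmonic minor). Of the given chords, Fm, Abmaj7, Bbm, Dbmaj7 and Fm7 are diatonic. Bb (Bb–D–F) doesn't fit — on degree 4 F minor would have Bbm (iv). Bb is the degree-4 chord of F major, so it is the borrowed IV.

IV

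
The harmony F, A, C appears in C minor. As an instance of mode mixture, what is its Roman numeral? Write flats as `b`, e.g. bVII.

F is scale degree 4 in C minor. Diatonically C minor has Fm (iv) on that degree; F–A–C is instead the major chord native to C major, so it takes the label IV.

IV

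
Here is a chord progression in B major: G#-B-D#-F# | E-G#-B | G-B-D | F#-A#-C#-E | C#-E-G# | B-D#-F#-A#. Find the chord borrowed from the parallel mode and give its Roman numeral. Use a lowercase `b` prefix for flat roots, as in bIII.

The diatonic triads in B major are B, C#m, D#m, E, F#, G#m, A#dim. G#–B–D#–F# = G#m7, E–G#–B = E, F#–A#–C#–E = F#7, C#–E–G# = C#m and B–D#–F#–A# = Bmaj7 all belong to that set. G–B–D doesn't fit — on degree 6 B major would have G#m (vi). G is the degree-6 chord of B minor, so it is the borrowed bVI.

bVI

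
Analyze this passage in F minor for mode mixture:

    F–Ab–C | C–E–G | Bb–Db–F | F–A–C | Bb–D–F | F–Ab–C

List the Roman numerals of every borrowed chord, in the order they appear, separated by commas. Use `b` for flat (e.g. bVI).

F minor has the diatonic set Fm, Gdim, Ab, Bbm, C, Db, Eb (with V from harmonic minor). Of the given chords, F–Ab–C = Fm, C–E–G = C and Bb–Db–F = Bbm are diatonic. But F–A–C is foreign: the diatonic i on degree 1 is Fm, whereas F comes from F major. It is labeled I. Bb–D–F is not: scale degree 4 in F minor carries Bbm (iv). In F major the chord on that degree is Bb, so here it functions as IV, borrowed from the parallel major.

I, IV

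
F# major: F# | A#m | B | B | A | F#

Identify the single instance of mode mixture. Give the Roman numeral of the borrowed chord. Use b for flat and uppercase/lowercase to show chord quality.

F# major has the diatonic set F#, G#m, A#m, B, C#, D#m, E#dim. F#, A#m and B are all diatonic. A (A–C#–E) is not: scale degree 3 in F# major carries A#m (iii). In F# minor the chord on that degree is A, so here it functions as bIII, borrowed from the parallel minor.

bIII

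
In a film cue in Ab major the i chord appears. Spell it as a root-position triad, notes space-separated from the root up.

The root, Ab, is scale degree 1 — the same note in Ab major and Ab minor; only the chord quality changes. Building the minor chord from the parallel minor on Ab: Ab–Cb–Eb.

Ab Cb Eb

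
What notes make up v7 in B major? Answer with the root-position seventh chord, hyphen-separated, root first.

F#-A-C#-E

The root, F#, is scale degree 5 — the same note in B major and B minor; only the chord quality changes. Stacking thirds in B minor on F# gives F#–A–C#–E.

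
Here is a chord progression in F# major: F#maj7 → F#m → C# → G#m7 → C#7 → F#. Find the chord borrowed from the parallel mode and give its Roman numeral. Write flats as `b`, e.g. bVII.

i

The diatonic triads in F# major are F#, G#m, A#m, B, C#, D#m, E#dim. F#maj7, C#, G#m7, C#7 and F# all belong to that set. But F#m (F#–A–C#) is foreign: the diatonic I on degree 1 is F#, whereas F#m comes from F# minor. It is labeled i.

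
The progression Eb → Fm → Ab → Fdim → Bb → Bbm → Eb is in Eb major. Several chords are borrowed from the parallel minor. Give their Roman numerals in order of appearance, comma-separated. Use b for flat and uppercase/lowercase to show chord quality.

ii°, v

Eb major has the diatonic set Eb, Fm, Gm, Ab, Bb, Cm, Ddim. Of the given chords, Eb, Fm, Ab and Bb are diatonic. Fdim (F–Ab–Cb) is not: scale degree 2 in Eb major carries Fm (ii). In Eb minor the chord on that degree is Fdim, so here it functions as ii°, borrowed from the parallel minor. Bbm (Bb–Db–F) doesn't fit — on degree 5 Eb major would have Bb (V). Bbm is the degree-5 chord of Eb minor, so it is the borrowed v.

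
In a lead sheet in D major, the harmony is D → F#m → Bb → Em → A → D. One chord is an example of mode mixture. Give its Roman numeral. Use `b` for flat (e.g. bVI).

D major has the diatonic set D, Em, F#m, G, A, Bm, C#dim. D, F#m, Em and A are all diatonic. Bb (Bb–D–F) doesn't fit — on degree 6 D major would have Bm (vi). Bb is the degree-6 chord of D minor, so it is the borrowed bVI.

bVI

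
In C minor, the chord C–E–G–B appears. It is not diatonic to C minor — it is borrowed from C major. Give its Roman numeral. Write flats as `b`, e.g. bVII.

C is scale degree 1 in C minor. The diatonic chord on degree 1 would be Cm (i), but C–E–G–B is the major-seventh chord from C major. As a borrowed chord it is labeled Imaj7.

Imaj7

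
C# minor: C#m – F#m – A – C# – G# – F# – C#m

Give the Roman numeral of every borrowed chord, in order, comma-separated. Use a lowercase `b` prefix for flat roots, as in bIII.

I, IV

The diatonic triads in C# minor (with V from harmonic minor) are C#m, D#dim, E, F#m, G#, A, B. C#m, F#m, A and G# are all diatonic. C# (C#–E#–G#) is not: scale degree 1 in C# minor carries C#m (i). In C# major the chord on that degree is C#, so here it functions as I, borrowed from the parallel major. But F# (F#–A#–C#) is foreign: the diatonic iv on degree 4 is F#m, whereas F# comes from C# major. It is labeled IV.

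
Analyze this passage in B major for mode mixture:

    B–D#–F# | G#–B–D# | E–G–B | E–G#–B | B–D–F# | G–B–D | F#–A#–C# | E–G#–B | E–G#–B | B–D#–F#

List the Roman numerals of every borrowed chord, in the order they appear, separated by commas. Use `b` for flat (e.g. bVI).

B major has the diatonic set B, C#m, D#m, E, F#, G#m, A#dim. Of the given chords, B–D#–F# = B, G#–B–D# = G#m, E–G#–B = E and F#–A#–C# = F# are diatonic. E–G–B is not: scale degree 4 in B major carries E (IV). In B minor the chord on that degree is Em, so here it functions as iv, borrowed from the parallel minor. B–D–F# doesn't fit — on degree 1 B major would have B (I). Bm is the degree-1 chord of B minor, so it is the borrowed i. G–B–D is not: scale degree 6 in B major carries G#m (vi). In B minor the chord on that degree is G, so here it functions as bVI, borrowed from the parallel minor.

iv, i, bVI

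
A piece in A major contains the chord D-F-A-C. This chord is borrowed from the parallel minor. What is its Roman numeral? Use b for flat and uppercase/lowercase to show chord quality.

iv7

The root D is the diatonic 4th degree of A major; the borrowing shows in the chord quality. The diatonic chord on degree 4 would be D (IV), but D–F–A–C is the minor-seventh chord from A minor. As a borrowed chord it is labeled iv7.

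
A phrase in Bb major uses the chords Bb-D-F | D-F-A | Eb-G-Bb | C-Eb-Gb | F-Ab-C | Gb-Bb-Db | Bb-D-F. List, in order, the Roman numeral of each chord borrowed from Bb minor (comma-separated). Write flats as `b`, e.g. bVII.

ii°, v, bVI

Bb major has the diatonic set Bb, Cm, Dm, Eb, F, Gm, Adim. Of the given chords, Bb–D–F = Bb, D–F–A = Dm and Eb–G–Bb = Eb are diatonic. C–Eb–Gb doesn't fit — on degree 2 Bb major would have Cm (ii). Cdim is the degree-2 chord of Bb minor, so it is the borrowed ii°. But F–Ab–C is foreign: the diatonic V on degree 5 is F, whereas Fm comes from Bb minor. It is labeled v. But Gb–Bb–Db is foreign: the diatonic vi on degree 6 is Gm, whereas Gb comes from Bb minor. It is labeled bVI.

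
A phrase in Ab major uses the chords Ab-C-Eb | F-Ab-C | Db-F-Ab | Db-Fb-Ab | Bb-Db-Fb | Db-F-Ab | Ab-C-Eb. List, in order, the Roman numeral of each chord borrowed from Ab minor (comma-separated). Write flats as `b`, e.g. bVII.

iv, ii°

The diatonic triads in Ab major are Ab, Bbm, Cm, Db, Eb, Fm, Gdim. Ab–C–Eb = Ab, F–Ab–C = Fm and Db–F–Ab = Db all belong to that set. Db–Fb–Ab doesn't fit — on degree 4 Ab major would have Db (IV). Dbm is the degree-4 chord of Ab minor, so it is the borrowed iv. Bb–Db–Fb is not: scale degree 2 in Ab major carries Bbm (ii). In Ab minor the chord on that degree is Bbdim, so here it functions as ii°, borrowed from the parallel minor.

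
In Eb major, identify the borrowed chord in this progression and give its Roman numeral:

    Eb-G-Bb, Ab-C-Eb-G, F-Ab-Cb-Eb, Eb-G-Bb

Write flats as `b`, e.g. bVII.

iiø7

In Eb major the diatonic chords are Eb, Fm, Gm, Ab, Bb, Cm, Ddim. Eb–G–Bb = Eb and Ab–C–Eb–G = Abmaj7 both belong to that set. But F–Ab–Cb–Eb is foreign: the diatonic ii on degree 2 is Fm, whereas Fm7b5 comes from Eb minor. It is labeled iiø7.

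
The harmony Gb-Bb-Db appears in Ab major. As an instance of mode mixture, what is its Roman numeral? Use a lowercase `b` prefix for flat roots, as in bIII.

bVII

The root Gb is the lowered 7th scale degree — diatonically Ab major has G there. The diatonic chord on degree 7 would be Gdim (vii°), but Gb–Bb–Db is the major chord from Ab minor. As a borrowed chord it is labeled bVII.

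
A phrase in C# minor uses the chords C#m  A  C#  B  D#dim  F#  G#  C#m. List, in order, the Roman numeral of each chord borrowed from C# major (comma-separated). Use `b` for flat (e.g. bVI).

I, IV

C# minor has the diatonic set C#m, D#dim, E, F#m, G#, A, B (with V from harmonic minor). C#m, A, B, D#dim and G# all belong to that set. C# (C#–E#–G#) doesn't fit — on degree 1 C# minor would have C#m (i). C# is the degree-1 chord of C# major, so it is the borrowed I. F# (F#–A#–C#) doesn't fit — on degree 4 C# minor would have F#m (iv). F# is the degree-4 chord of C# major, so it is the borrowed IV.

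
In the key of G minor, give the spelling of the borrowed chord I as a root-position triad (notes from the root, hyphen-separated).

G-B-D

I is built on scale degree 1, which is G in both G minor and its parallel. Building the major chord from the parallel major on G: G–B–D.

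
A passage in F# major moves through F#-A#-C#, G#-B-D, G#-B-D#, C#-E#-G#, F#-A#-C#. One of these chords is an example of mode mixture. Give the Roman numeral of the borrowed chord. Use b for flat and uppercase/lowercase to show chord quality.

ii°

F# major has the diatonic set F#, G#m, A#m, B, C#, D#m, E#dim. F#–A#–C# = F#, G#–B–D# = G#m and C#–E#–G# = C# all belong to that set. G#–B–D is not: scale degree 2 in F# major carries G#m (ii). In F# minor the chord on that degree is G#dim, so here it functions as ii°, borrowed from the parallel minor.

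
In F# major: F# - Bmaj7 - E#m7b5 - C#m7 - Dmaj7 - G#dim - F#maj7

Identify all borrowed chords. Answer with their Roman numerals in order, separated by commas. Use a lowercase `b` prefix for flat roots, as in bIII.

F# major has the diatonic set F#, G#m, A#m, B, C#, D#m, E#dim. F#, Bmaj7, E#m7b5 and F#maj7 are all diatonic. But C#m7 (C#–E–G#–B) is foreign: the diatonic V on degree 5 is C#, whereas C#m7 comes from F# minor. It is labeled v7. Dmaj7 (D–F#–A–C#) is not: scale degree 6 in F# major carries D#m (vi). In F# minor the chord on that degree is Dmaj7, so here it functions as bVImaj7, borrowed from the parallel minor. G#dim (G#–B–D) is not: scale degree 2 in F# major carries G#m (ii). In F# minor the chord on that degree is G#dim, so here it functions as ii°, borrowed from the parallel minor.

v7, bVImaj7, ii°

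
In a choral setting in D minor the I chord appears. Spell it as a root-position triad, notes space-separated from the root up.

D F# A

I is built on scale degree 1, which is D in both D minor and its parallel. Building the major chord from the parallel major on D: D–F#–A.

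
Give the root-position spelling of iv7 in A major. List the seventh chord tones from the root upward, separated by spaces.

iv7 is built on scale degree 4, which is D in both A major and its parallel. Stacking thirds in A minor on D gives D–F–A–C.

D F A C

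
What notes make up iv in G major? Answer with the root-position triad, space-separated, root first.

iv is built on scale degree 4, which is C in both G major and its parallel. In G minor the chord on C is C–Eb–G.

C Eb G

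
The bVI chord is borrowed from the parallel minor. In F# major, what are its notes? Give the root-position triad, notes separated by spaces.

The root of bVI is the lowered 6th degree: D# becomes D. Stacking thirds in F# minor on D gives D–F#–A.

D F# A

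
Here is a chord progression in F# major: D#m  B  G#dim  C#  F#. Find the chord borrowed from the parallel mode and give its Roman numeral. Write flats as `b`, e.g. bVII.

ii°

The diatonic triads in F# major are F#, G#m, A#m, B, C#, D#m, E#dim. D#m, B, C# and F# are all diatonic. G#dim (G#–B–D) is not: scale degree 2 in F# major carries G#m (ii). In F# minor the chord on that degree is G#dim, so here it functions as ii°, borrowed from the parallel minor.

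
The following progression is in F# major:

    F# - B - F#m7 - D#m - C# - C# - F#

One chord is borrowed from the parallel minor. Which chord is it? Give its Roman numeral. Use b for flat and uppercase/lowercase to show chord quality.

i7

The diatonic triads in F# major are F#, G#m, A#m, B, C#, D#m, E#dim. F#, B, D#m and C# are all diatonic. F#m7 (F#–A–C#–E) doesn't fit — on degree 1 F# major would have F# (I). F#m7 is the degree-1 chord of F# minor, so it is the borrowed i7.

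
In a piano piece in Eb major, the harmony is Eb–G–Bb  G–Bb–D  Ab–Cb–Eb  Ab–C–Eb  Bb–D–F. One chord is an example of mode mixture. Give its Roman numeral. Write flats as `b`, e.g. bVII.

iv

In Eb major the diatonic chords are Eb, Fm, Gm, Ab, Bb, Cm, Ddim. Eb–G–Bb = Eb, G–Bb–D = Gm, Ab–C–Eb = Ab and Bb–D–F = Bb all belong to that set. Ab–Cb–Eb doesn't fit — on degree 4 Eb major would have Ab (IV). Abm is the degree-4 chord of Eb minor, so it is the borrowed iv.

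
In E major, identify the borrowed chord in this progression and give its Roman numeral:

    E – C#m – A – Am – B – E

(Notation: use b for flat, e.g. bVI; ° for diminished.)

iv

In E major the diatonic chords are E, F#m, G#m, A, B, C#m, D#dim. E, C#m, A and B are all diatonic. Am (A–C–E) doesn't fit — on degree 4 E major would have A (IV). Am is the degree-4 chord of E minor, so it is the borrowed iv.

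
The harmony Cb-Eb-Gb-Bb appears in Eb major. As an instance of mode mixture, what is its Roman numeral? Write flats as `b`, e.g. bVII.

bVImaj7

In Eb major scale degree 6 is C; Cb is its lowered form, from Eb minor. Cb–Eb–Gb–Bb is a major-seventh chord — the form found in Eb minor, not the diatonic vi (Cm). Borrowed into Eb major it is written bVImaj7.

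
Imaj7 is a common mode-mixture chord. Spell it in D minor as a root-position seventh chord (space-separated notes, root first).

The root, D, is scale degree 1 — the same note in D minor and D major; only the chord quality changes. Stacking thirds in D major on D gives D–F#–A–C#.

D F# A C#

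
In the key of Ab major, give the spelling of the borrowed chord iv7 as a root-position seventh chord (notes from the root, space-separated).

iv7 is built on scale degree 4, which is Db in both Ab major and its parallel. Building the minor-seventh chord from the parallel minor on Db: Db–Fb–Ab–Cb.

Db Fb Ab Cb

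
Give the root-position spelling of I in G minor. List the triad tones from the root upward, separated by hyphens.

I is built on scale degree 1, which is G in both G minor and its parallel. In G major the chord on G is G–B–D.

G-B-D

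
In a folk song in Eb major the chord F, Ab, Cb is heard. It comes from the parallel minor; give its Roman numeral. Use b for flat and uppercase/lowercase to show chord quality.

ii°

The root F is the diatonic 2nd degree of Eb major; the borrowing shows in the chord quality. The diatonic chord on degree 2 would be Fm (ii), but F–Ab–Cb is the diminished chord from Eb minor. As a borrowed chord it is labeled ii°.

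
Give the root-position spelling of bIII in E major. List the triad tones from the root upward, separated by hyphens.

Scale degree 3 in E major is G#. bIII uses the lowered form, G, taken from E minor. Stacking thirds in E minor on G gives G–B–D.

G-B-D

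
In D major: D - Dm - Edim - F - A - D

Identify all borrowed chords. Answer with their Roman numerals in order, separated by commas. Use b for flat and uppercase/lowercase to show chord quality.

The diatonic triads in D major are D, Em, F#m, G, A, Bm, C#dim. Of the given chords, D and A are diatonic. Dm (D–F–A) is not: scale degree 1 in D major carries D (I). In D minor the chord on that degree is Dm, so here it functions as i, borrowed from the parallel minor. But Edim (E–G–Bb) is foreign: the diatonic ii on degree 2 is Em, whereas Edim comes from D minor. It is labeled ii°. F (F–A–C) is not: scale degree 3 in D major carries F#m (iii). In D minor the chord on that degree is F, so here it functions as bIII, borrowed from the parallel minor.

i, ii°, bIII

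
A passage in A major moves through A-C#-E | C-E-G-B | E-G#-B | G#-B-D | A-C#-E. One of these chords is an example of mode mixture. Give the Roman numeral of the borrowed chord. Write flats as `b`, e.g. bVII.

bIIImaj7

The diatonic triads in A major are A, Bm, C#m, D, E, F#m, G#dim. A–C#–E = A, E–G#–B = E and G#–B–D = G#dim are all diatonic. C–E–G–B doesn't fit — on degree 3 A major would have C#m (iii). Cmaj7 is the degree-3 chord of A minor, so it is the borrowed bIIImaj7.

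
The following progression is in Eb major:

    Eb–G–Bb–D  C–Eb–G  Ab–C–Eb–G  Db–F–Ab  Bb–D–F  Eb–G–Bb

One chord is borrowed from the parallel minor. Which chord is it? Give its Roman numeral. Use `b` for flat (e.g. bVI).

bVII

The diatonic triads in Eb major are Eb, Fm, Gm, Ab, Bb, Cm, Ddim. Eb–G–Bb–D = Ebmaj7, C–Eb–G = Cm, Ab–C–Eb–G = Abmaj7, Bb–D–F = Bb and Eb–G–Bb = Eb are all diatonic. Db–F–Ab is not: scale degree 7 in Eb major carries Ddim (vii°). In Eb minor the chord on that degree is Db, so here it functions as bVII, borrowed from the parallel minor.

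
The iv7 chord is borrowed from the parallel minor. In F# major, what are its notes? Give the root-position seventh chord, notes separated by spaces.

B D F# A

iv7 is built on scale degree 4, which is B in both F# major and its parallel. In F# minor the chord on B is B–D–F#–A.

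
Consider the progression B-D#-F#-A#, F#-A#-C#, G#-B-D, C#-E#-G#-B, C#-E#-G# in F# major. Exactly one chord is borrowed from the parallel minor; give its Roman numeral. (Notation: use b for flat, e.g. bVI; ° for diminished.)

ii°

In F# major the diatonic chords are F#, G#m, A#m, B, C#, D#m, E#dim. B–D#–F#–A# = Bmaj7, F#–A#–C# = F#, C#–E#–G#–B = C#7 and C#–E#–G# = C# are all diatonic. But G#–B–D is foreign: the diatonic ii on degree 2 is G#m, whereas G#dim comes from F# minor. It is labeled ii°.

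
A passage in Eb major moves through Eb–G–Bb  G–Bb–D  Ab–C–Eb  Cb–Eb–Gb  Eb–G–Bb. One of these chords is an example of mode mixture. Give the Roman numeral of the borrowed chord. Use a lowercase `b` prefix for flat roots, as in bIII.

Eb major has the diatonic set Eb, Fm, Gm, Ab, Bb, Cm, Ddim. Eb–G–Bb = Eb, G–Bb–D = Gm and Ab–C–Eb = Ab all belong to that set. Cb–Eb–Gb doesn't fit — on degree 6 Eb major would have Cm (vi). Cb is the degree-6 chord of Eb minor, so it is the borrowed bVI.

bVI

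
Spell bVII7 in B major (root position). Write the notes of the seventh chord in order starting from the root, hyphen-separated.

A-C#-E-G

The root of bVII7 is the lowered 7th degree: A# becomes A. Building the dominant-seventh chord from the parallel minor on A: A–C#–E–G.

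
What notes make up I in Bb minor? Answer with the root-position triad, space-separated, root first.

The root, Bb, is scale degree 1 — the same note in Bb minor and Bb major; only the chord quality changes. Building the major chord from the parallel major on Bb: Bb–D–F.

Bb D F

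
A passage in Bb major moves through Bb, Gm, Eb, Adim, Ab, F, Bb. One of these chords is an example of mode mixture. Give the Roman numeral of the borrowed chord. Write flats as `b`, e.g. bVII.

bVII

Bb major has the diatonic set Bb, Cm, Dm, Eb, F, Gm, Adim. Bb, Gm, Eb, Adim and F are all diatonic. Ab (Ab–C–Eb) is not: scale degree 7 in Bb major carries Adim (vii°). In Bb minor the chord on that degree is Ab, so here it functions as bVII, borrowed from the parallel minor.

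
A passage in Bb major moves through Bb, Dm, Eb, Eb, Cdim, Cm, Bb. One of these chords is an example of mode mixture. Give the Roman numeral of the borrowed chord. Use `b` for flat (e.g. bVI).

The diatonic triads in Bb major are Bb, Cm, Dm, Eb, F, Gm, Adim. Bb, Dm, Eb and Cm are all diatonic. But Cdim (C–Eb–Gb) is foreign: the diatonic ii on degree 2 is Cm, whereas Cdim comes from Bb minor. It is labeled ii°.

ii°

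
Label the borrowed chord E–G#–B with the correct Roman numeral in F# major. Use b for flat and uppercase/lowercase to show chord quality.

E is the lowered form of scale degree 7 in F# major (the diatonic degree 7 is E#). E–G#–B is a major chord — the form found in F# minor, not the diatonic vii° (E#dim). Borrowed into F# major it is written bVII.

bVII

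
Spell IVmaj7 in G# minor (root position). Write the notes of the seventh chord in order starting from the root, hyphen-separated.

IVmaj7 is built on scale degree 4, which is C# in both G# minor and its parallel. In G# major the chord on C# is C#–E#–G#–B#.

C#-E#-G#-B#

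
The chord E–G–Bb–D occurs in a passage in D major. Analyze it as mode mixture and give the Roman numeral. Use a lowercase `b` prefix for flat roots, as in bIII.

E is scale degree 2 in D major. Diatonically D major has Em (ii) on that degree; E–G–Bb–D is instead the half-diminished-seventh chord native to D minor, so it takes the label iiø7.

iiø7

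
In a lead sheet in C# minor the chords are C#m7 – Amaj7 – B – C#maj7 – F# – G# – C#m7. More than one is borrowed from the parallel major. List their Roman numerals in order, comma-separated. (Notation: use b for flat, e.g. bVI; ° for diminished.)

In C# minor (with V from harmonic minor) the diatonic chords are C#m, D#dim, E, F#m, G#, A, B. Of the given chords, C#m7, Amaj7, B and G# are diatonic. But C#maj7 (C#–E#–G#–B#) is foreign: the diatonic i on degree 1 is C#m, whereas C#maj7 comes from C# major. It is labeled Imaj7. But F# (F#–A#–C#) is foreign: the diatonic iv on degree 4 is F#m, whereas F# comes from C# major. It is labeled IV.

Imaj7, IV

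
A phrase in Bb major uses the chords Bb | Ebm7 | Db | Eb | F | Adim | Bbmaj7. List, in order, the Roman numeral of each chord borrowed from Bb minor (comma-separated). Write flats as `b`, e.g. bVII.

iv7, bIII

In Bb major the diatonic chords are Bb, Cm, Dm, Eb, F, Gm, Adim. Of the given chords, Bb, Eb, F, Adim and Bbmaj7 are diatonic. But Ebm7 (Eb–Gb–Bb–Db) is foreign: the diatonic IV on degree 4 is Eb, whereas Ebm7 comes from Bb minor. It is labeled iv7. But Db (Db–F–Ab) is foreign: the diatonic iii on degree 3 is Dm, whereas Db comes from Bb minor. It is labeled bIII.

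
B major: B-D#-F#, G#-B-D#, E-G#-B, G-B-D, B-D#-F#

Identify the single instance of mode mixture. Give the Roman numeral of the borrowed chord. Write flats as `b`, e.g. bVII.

In B major the diatonic chords are B, C#m, D#m, E, F#, G#m, A#dim. B–D#–F# = B, G#–B–D# = G#m and E–G#–B = E all belong to that set. But G–B–D is foreign: the diatonic vi on degree 6 is G#m, whereas G comes from B minor. It is labeled bVI.

bVI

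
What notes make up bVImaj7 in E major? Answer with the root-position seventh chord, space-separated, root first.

C E G B

bVImaj7 is built on the lowered scale degree 6. In E major degree 6 is C#; lowered it becomes C. In E minor the chord on C is C–E–G–B.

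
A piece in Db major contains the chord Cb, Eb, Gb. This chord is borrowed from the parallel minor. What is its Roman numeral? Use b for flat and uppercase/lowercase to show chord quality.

bVII

Cb is the lowered form of scale degree 7 in Db major (the diatonic degree 7 is C). Diatonically Db major has Cdim (vii°) on that degree; Cb–Eb–Gb is instead the major chord native to Db minor, so it takes the label bVII.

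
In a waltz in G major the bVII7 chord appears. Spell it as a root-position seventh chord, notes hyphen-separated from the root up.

F-A-C-Eb

The root of bVII7 is the lowered 7th degree: F# becomes F. Building the dominant-seventh chord from the parallel minor on F: F–A–C–Eb.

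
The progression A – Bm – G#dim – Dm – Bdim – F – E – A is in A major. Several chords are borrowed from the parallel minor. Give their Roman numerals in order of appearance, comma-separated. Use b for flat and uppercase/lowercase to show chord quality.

iv, ii°, bVI

The diatonic triads in A major are A, Bm, C#m, D, E, F#m, G#dim. Of the given chords, A, Bm, G#dim and E are diatonic. Dm (D–F–A) doesn't fit — on degree 4 A major would have D (IV). Dm is the degree-4 chord of A minor, so it is the borrowed iv. Bdim (B–D–F) doesn't fit — on degree 2 A major would have Bm (ii). Bdim is the degree-2 chord of A minor, so it is the borrowed ii°. F (F–A–C) is not: scale degree 6 in A major carries F#m (vi). In A minor the chord on that degree is F, so here it functions as bVI, borrowed from the parallel minor.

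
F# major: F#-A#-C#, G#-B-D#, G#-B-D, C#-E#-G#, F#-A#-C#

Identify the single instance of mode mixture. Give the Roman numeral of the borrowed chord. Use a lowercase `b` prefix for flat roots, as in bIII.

F# major has the diatonic set F#, G#m, A#m, B, C#, D#m, E#dim. F#–A#–C# = F#, G#–B–D# = G#m and C#–E#–G# = C# all belong to that set. G#–B–D is not: scale degree 2 in F# major carries G#m (ii). In F# minor the chord on that degree is G#dim, so here it functions as ii°, borrowed from the parallel minor.

ii°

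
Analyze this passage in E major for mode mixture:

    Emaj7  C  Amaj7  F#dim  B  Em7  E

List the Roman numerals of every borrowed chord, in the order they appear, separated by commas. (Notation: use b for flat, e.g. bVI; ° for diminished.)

bVI, ii°, i7

The diatonic triads in E major are E, F#m, G#m, A, B, C#m, D#dim. Emaj7, Amaj7, B and E are all diatonic. But C (C–E–G) is foreign: the diatonic vi on degree 6 is C#m, whereas C comes from E minor. It is labeled bVI. F#dim (F#–A–C) doesn't fit — on degree 2 E major would have F#m (ii). F#dim is the degree-2 chord of E minor, so it is the borrowed ii°. But Em7 (E–G–B–D) is foreign: the diatonic I on degree 1 is E, whereas Em7 comes from E minor. It is labeled i7.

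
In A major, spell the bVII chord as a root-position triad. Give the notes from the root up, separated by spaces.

G B D

The root of bVII is the lowered 7th degree: G# becomes G. Stacking thirds in A minor on G gives G–B–D.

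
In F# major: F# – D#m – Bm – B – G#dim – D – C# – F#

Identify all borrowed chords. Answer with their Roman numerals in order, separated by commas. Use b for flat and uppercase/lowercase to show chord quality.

In F# major the diatonic chords are F#, G#m, A#m, B, C#, D#m, E#dim. F#, D#m, B and C# all belong to that set. But Bm (B–D–F#) is foreign: the diatonic IV on degree 4 is B, whereas Bm comes from F# minor. It is labeled iv. But G#dim (G#–B–D) is foreign: the diatonic ii on degree 2 is G#m, whereas G#dim comes from F# minor. It is labeled ii°. D (D–F#–A) is not: scale degree 6 in F# major carries D#m (vi). In F# minor the chord on that degree is D, so here it functions as bVI, borrowed from the parallel minor.

iv, ii°, bVI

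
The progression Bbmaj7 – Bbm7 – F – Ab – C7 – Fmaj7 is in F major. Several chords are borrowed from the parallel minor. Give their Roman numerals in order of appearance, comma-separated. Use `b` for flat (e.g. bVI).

F major has the diatonic set F, Gm, Am, Bb, C, Dm, Edim. Bbmaj7, F, C7 and Fmaj7 all belong to that set. Bbm7 (Bb–Db–F–Ab) is not: scale degree 4 in F major carries Bb (IV). In F minor the chord on that degree is Bbm7, so here it functions as iv7, borrowed from the parallel minor. Ab (Ab–C–Eb) doesn't fit — on degree 3 F major would have Am (iii). Ab is the degree-3 chord of F minor, so it is the borrowed bIII.

iv7, bIII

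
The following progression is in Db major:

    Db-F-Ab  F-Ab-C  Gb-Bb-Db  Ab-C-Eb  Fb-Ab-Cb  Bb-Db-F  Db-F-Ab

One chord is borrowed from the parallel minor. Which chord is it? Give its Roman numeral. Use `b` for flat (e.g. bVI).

bIII

In Db major the diatonic chords are Db, Ebm, Fm, Gb, Ab, Bbm, Cdim. Db–F–Ab = Db, F–Ab–C = Fm, Gb–Bb–Db = Gb, Ab–C–Eb = Ab and Bb–Db–F = Bbm are all diatonic. Fb–Ab–Cb is not: scale degree 3 in Db major carries Fm (iii). In Db minor the chord on that degree is Fb, so here it functions as bIII, borrowed from the parallel minor.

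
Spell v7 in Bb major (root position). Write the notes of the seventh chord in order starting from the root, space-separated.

F Ab C Eb

The root, F, is scale degree 5 — the same note in Bb major and Bb minor; only the chord quality changes. In Bb minor the chord on F is F–Ab–C–Eb.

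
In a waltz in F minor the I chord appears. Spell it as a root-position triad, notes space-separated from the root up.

F A C

The root, F, is scale degree 1 — the same note in F minor and F major; only the chord quality changes. Building the major chord from the parallel major on F: F–A–C.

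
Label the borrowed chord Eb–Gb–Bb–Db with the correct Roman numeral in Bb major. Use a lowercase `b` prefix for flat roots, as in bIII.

iv7

Eb is scale degree 4 in Bb major. The diatonic chord on degree 4 would be Eb (IV), but Eb–Gb–Bb–Db is the minor-seventh chord from Bb minor. As a borrowed chord it is labeled iv7.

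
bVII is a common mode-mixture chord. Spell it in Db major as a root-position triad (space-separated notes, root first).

The root of bVII is the lowered 7th degree: C becomes Cb. Building the major chord from the parallel minor on Cb: Cb–Eb–Gb.

Cb Eb Gb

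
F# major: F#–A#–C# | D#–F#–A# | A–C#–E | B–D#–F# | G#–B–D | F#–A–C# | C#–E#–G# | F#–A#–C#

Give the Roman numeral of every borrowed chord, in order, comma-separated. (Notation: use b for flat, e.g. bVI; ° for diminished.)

The diatonic triads in F# major are F#, G#m, A#m, B, C#, D#m, E#dim. Of the given chords, F#–A#–C# = F#, D#–F#–A# = D#m, B–D#–F# = B and C#–E#–G# = C# are diatonic. But A–C#–E is foreign: the diatonic iii on degree 3 is A#m, whereas A comes from F# minor. It is labeled bIII. G#–B–D is not: scale degree 2 in F# major carries G#m (ii). In F# minor the chord on that degree is G#dim, so here it functions as ii°, borrowed from the parallel minor. F#–A–C# doesn't fit — on degree 1 F# major would have F# (I). F#m is the degree-1 chord of F# minor, so it is the borrowed i.

bIII, ii°, i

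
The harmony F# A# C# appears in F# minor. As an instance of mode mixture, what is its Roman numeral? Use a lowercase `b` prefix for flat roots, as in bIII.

The root F# is the diatonic 1st degree of F# minor; the borrowing shows in the chord quality. The diatonic chord on degree 1 would be F#m (i), but F#–A#–C# is the major chord from F# major. As a borrowed chord it is labeled I.

I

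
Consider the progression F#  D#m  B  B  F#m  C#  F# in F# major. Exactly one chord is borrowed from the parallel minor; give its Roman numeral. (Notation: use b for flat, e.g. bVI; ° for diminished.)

i

F# major has the diatonic set F#, G#m, A#m, B, C#, D#m, E#dim. F#, D#m, B and C# all belong to that set. F#m (F#–A–C#) doesn't fit — on degree 1 F# major would have F# (I). F#m is the degree-1 chord of F# minor, so it is the borrowed i.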